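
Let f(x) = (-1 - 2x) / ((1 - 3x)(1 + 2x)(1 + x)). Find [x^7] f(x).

-1640

Partial fractions give a closed form: a_n = (-3/4)·3^n + (-1/4)·(-1)^n.
At n = 7: a_7 = -1640.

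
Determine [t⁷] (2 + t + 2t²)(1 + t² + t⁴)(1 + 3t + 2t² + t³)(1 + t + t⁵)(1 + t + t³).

110

(2 + t + 2t²) has coefficients 2,1,2 for degrees 0…2.
(1 + t² + t⁴) has coefficients 1,0,1,0,1,0,0,0 for degrees 0…7.
Multiplying by (1 + 3t + 2t² + t³) gives running coefficients 1,3,3,4,3,4,2,1 for degrees 0…7.
Multiplying by (1 + t + t⁵) gives running coefficients 1,4,6,7,7,8,9,6 for degrees 0…7.
Finally multiplying by (1 + t + t³), the product of all factors after the first has coefficients 1,5,10,14,18,21,24,22 for degrees 0…7.
[t⁷] = 2·22 + 1·24 + 2·21 = 110.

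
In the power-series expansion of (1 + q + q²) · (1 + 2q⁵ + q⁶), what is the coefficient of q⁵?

(1 + q + q²) has coefficients 1,1,1 for degrees 0…2.
(1 + 2q⁵ + q⁶) has coefficients 1,0,0,0,0,2 for degrees 0…5.
[q⁵] = 1·2 + 1·0 + 1·0 = 2.

2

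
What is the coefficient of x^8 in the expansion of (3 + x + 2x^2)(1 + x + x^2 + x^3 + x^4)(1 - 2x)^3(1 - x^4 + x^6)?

8

(3 + x + 2x^2) has coefficients 3,1,2 for degrees 0…2.
(1 + x + x^2 + x^3 + x^4) has coefficients 1,1,1,1,1,0,0,0,0 for degrees 0…8.
Multiplying by (1 - 2x)^3 gives running coefficients 1,-5,7,-1,-1,-2,4,-8,0 for degrees 0…8.
Finally multiplying by (1 - x^4 + x^6), the product of all factors after the first has coefficients 1,-5,7,-1,-2,3,-2,-12,8 for degrees 0…8.
[x^8] = 3·8 + 1·(-12) + 2·(-2) = 8.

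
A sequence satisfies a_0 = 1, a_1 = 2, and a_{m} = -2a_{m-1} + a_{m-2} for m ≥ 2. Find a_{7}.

The ordinary generating function has denominator 1 + 2x - x^2.
Iterating the recurrence: a_0,…,a_{7} = 1, 2, -3, 8, -19, 46, -111, 268.

268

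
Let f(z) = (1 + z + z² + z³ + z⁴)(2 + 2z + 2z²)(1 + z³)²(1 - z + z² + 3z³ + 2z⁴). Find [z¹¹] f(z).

(1 + z + z² + z³ + z⁴) has coefficients 1,1,1,1,1 for degrees 0…4.
(2 + 2z + 2z²) has coefficients 2,2,2,0,0,0,0,0,0,0,0,0 for degrees 0…11.
Multiplying by (1 + z³)² gives running coefficients 2,2,2,4,4,4,2,2,2,0,0,0 for degrees 0…11.
Finally multiplying by (1 - z + z² + 3z³ + 2z⁴), the product of all factors after the first has coefficients 2,0,2,10,12,14,18,24,22,14,12,10 for degrees 0…11.
[z¹¹] = 1·10 + 1·12 + 1·14 + 1·22 + 1·24 = 82.

82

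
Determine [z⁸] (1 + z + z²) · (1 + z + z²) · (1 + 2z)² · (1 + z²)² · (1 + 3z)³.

3764

(1 + z + z²) has coefficients 1,1,1 for degrees 0…2.
(1 + z + z²) has coefficients 1,1,1,0,0,0,0,0,0 for degrees 0…8.
Multiplying by (1 + 2z)² gives running coefficients 1,5,9,8,4,0,0,0,0 for degrees 0…8.
Multiplying by (1 + z²)² gives running coefficients 1,5,11,18,23,21,17,8,4 for degrees 0…8.
Finally multiplying by (1 + 3z)³, the product of all factors after the first has coefficients 1,14,83,279,617,1011,1313,1349,1102 for degrees 0…8.
[z⁸] = 1·1102 + 1·1349 + 1·1313 = 3764.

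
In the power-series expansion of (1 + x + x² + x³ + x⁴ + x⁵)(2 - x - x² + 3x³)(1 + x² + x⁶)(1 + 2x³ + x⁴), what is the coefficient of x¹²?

15

(1 + x + x² + x³ + x⁴ + x⁵) has coefficients 1,1,1,1,1,1 for degrees 0…5.
(2 - x - x² + 3x³) has coefficients 2,-1,-1,3,0,0,0,0,0,0,0,0,0 for degrees 0…12.
Multiplying by (1 + x² + x⁶) gives running coefficients 2,-1,1,2,-1,3,2,-1,-1,3,0,0,0 for degrees 0…12.
Finally multiplying by (1 + 2x³ + x⁴), the product of all factors after the first has coefficients 2,-1,1,6,-1,4,7,-1,4,10,0,-3,5 for degrees 0…12.
[x¹²] = 1·5 + 1·(-3) + 1·0 + 1·10 + 1·4 + 1·(-1) = 15.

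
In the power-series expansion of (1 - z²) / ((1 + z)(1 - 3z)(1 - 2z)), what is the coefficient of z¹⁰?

117074

Partial fractions give a closed form: a_n = (2)·3^n + (-1)·2^n.
At n = 10: a_10 = 117074.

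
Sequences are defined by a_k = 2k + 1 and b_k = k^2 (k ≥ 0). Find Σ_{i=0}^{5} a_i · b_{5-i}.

This is [x^5] in the product of the two ordinary generating functions.
Σ = 1·25 + 3·16 + 5·9 + 7·4 + 9·1 + 11·0 = 155.

155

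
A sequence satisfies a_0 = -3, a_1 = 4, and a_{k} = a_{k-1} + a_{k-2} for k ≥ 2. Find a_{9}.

The ordinary generating function has denominator 1 - z - z^2.
Iterating the recurrence: a_0,…,a_{9} = -3, 4, 1, 5, 6, 11, 17, 28, 45, 73.

73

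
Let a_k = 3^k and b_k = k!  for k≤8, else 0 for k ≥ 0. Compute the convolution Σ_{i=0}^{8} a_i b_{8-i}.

Write out a_i and b_{8-i} for i = 0,…,8 and sum the products.
Σ = 1·40320 + 3·5040 + 9·720 + 27·120 + 81·24 + 243·6 + 729·2 + 2187·1 + 6561·1 = 78768.

78768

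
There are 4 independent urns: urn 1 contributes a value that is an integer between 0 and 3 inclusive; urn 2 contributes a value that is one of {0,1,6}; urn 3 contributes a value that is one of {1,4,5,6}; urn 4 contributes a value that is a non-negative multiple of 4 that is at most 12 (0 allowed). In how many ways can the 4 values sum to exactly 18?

The generating function for the choices is (1 + y + y² + y³)·(1 + y + y⁶)·(y + y⁴ + y⁵ + y⁶)·(1 + y⁴ + y⁸ + y¹²); the count is [y¹⁸].
(1 + y + y² + y³) has coefficients 1,1,1,1 for degrees 0…3.
(1 + y + y⁶) has coefficients 1,1,0,0,0,0,1,0,0,0,0,0,0,0,0,0,0,0,0 for degrees 0…18.
Multiplying by (y + y⁴ + y⁵ + y⁶) gives running coefficients 0,1,1,0,1,2,2,2,0,0,1,1,1,0,0,0,0,0,0 for degrees 0…18.
Finally multiplying by (1 + y⁴ + y⁸ + y¹²), the product of all factors after the first has coefficients 0,1,1,0,1,3,3,2,1,3,4,3,2,3,4,3,2,2,3 for degrees 0…18.
[y¹⁸] = 1·3 + 1·2 + 1·2 + 1·3 = 10.

10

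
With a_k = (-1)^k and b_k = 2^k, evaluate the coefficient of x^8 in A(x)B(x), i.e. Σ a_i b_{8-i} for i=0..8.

171

Write out a_i and b_{8-i} for i = 0,…,8 and sum the products.
Σ = 1·256 − 1·128 + 1·64 − 1·32 + 1·16 − 1·8 + 1·4 − 1·2 + 1·1 = 171.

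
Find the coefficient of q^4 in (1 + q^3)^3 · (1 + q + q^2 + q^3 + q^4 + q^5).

(1 + q^3)^3 has coefficients 1,0,0,3,0 for degrees 0…4.
(1 + q + q^2 + q^3 + q^4 + q^5) has coefficients 1,1,1,1,1 for degrees 0…4.
[q^4] = 1·1 + 3·1 = 4.

4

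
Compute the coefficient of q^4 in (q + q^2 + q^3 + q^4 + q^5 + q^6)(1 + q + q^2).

(q + q^2 + q^3 + q^4 + q^5 + q^6) has coefficients 0,1,1,1,1 for degrees 0…4.
(1 + q + q^2) has coefficients 1,1,1,0,0 for degrees 0…4.
[q^4] = 1·0 + 1·1 + 1·1 + 1·1 = 3.

3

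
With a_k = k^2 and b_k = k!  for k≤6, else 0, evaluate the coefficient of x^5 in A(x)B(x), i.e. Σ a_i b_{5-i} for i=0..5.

107

This is [x^5] in the product of the two ordinary generating functions.
Σ = 0·120 + 1·24 + 4·6 + 9·2 + 16·1 + 25·1 = 107.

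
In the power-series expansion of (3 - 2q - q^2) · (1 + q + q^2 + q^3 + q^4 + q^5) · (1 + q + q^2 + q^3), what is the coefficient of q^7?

-4

(3 - 2q - q^2) has coefficients 3,-2,-1 for degrees 0…2.
(1 + q + q^2 + q^3 + q^4 + q^5) has coefficients 1,1,1,1,1,1,0,0 for degrees 0…7.
Finally multiplying by (1 + q + q^2 + q^3), the product of all factors after the first has coefficients 1,2,3,4,4,4,3,2 for degrees 0…7.
[q^7] = 3·2 − 2·3 − 1·4 = -4.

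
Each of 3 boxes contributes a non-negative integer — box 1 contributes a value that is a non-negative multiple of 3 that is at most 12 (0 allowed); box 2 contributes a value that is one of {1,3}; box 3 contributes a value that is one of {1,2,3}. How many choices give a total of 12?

2

The generating function for the choices is (1 + t^3 + t^6 + t^9 + t^12)·(t + t^3)·(t + t^2 + t^3); the count is [t^12].
(1 + t^3 + t^6 + t^9 + t^12) has coefficients 1,0,0,1,0,0,1,0,0,1,0,0,1 for degrees 0…12.
(t + t^3) has coefficients 0,1,0,1,0,0,0,0,0,0,0,0,0 for degrees 0…12.
Finally multiplying by (t + t^2 + t^3), the product of all factors after the first has coefficients 0,0,1,1,2,1,1,0,0,0,0,0,0 for degrees 0…12.
[t^12] = 1·0 + 1·0 + 1·1 + 1·1 + 1·0 = 2.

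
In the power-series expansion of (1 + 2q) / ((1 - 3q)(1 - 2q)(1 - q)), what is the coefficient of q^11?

1312220

Partial fractions give a closed form: a_n = (15/2)·3^n + (-8)·2^n + (3/2)·1^n.
At n = 11: a_11 = 1312220.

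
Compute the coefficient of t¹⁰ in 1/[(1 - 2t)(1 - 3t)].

175099

The denominator gives the recurrence a_n = 5a_(n−1) − 6a_(n−2) for n ≥ 2; the numerator fixes a_0 = 1, a_1 = 5.
Iterating: 1, 5, 19, 65, 211, 665, 2059, 6305, 19171, 58025, 175099, so a_10 = 175099.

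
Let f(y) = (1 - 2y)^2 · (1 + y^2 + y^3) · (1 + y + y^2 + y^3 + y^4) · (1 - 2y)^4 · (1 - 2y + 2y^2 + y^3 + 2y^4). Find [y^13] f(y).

(1 - 2y)^2 has coefficients 1,-4,4 for degrees 0…2.
(1 + y^2 + y^3) has coefficients 1,0,1,1,0,0,0,0,0,0,0,0,0,0 for degrees 0…13.
Multiplying by (1 + y + y^2 + y^3 + y^4) gives running coefficients 1,1,2,3,3,2,2,1,0,0,0,0,0,0 for degrees 0…13.
Multiplying by (1 - 2y)^4 gives running coefficients 1,-7,18,-21,11,2,-6,-15,24,-8,0,16,0,0 for degrees 0…13.
Finally multiplying by (1 - 2y + 2y^2 + y^3 + 2y^4), the product of all factors after the first has coefficients 1,-9,34,-70,84,-58,27,-30,66,-88,37,-6,8,16 for degrees 0…13.
[y^13] = 1·16 − 4·8 + 4·(-6) = -40.

-40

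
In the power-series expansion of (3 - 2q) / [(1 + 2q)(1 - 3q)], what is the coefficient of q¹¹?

244729

The denominator gives the recurrence a_n = a_(n−1) + 6a_(n−2) for n ≥ 3; the numerator fixes a_0 = 3, a_1 = 1, a_2 = 19.
Iterating: 3, 1, 19, 25, 139, 289, 1123, 2857, 9595, 26737, 84307, 244729, so a_11 = 244729.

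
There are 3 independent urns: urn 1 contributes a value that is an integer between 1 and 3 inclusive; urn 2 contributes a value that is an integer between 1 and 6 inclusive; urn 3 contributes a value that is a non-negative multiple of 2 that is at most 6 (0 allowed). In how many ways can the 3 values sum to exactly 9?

9

The generating function for the choices is (z + z² + z³)·(z + z² + z³ + z⁴ + z⁵ + z⁶)·(1 + z² + z⁴ + z⁶); the count is [z⁹].
(z + z² + z³) has coefficients 0,1,1,1 for degrees 0…3.
(z + z² + z³ + z⁴ + z⁵ + z⁶) has coefficients 0,1,1,1,1,1,1,0,0,0 for degrees 0…9.
Finally multiplying by (1 + z² + z⁴ + z⁶), the product of all factors after the first has coefficients 0,1,1,2,2,3,3,3,3,2 for degrees 0…9.
[z⁹] = 1·3 + 1·3 + 1·3 = 9.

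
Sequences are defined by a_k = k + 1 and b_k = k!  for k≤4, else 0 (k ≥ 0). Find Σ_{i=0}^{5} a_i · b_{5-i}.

85

Write out a_i and b_{5-i} for i = 0,…,5 and sum the products.
Σ = 1·0 + 2·24 + 3·6 + 4·2 + 5·1 + 6·1 = 85.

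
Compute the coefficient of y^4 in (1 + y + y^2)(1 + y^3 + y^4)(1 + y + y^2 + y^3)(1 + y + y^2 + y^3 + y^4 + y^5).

(1 + y + y^2) has coefficients 1,1,1 for degrees 0…2.
(1 + y^3 + y^4) has coefficients 1,0,0,1,1 for degrees 0…4.
Multiplying by (1 + y + y^2 + y^3) gives running coefficients 1,1,1,2,2 for degrees 0…4.
Finally multiplying by (1 + y + y^2 + y^3 + y^4 + y^5), the product of all factors after the first has coefficients 1,2,3,5,7 for degrees 0…4.
[y^4] = 1·7 + 1·5 + 1·3 = 15.

15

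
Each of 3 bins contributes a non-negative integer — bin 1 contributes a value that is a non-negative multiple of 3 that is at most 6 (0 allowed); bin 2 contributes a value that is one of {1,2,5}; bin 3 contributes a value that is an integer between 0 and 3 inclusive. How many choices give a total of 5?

4

The generating function for the choices is (1 + y^3 + y^6)·(y + y^2 + y^5)·(1 + y + y^2 + y^3); the count is [y^5].
(1 + y^3 + y^6) has coefficients 1,0,0,1,0,0 for degrees 0…5.
(y + y^2 + y^5) has coefficients 0,1,1,0,0,1 for degrees 0…5.
Finally multiplying by (1 + y + y^2 + y^3), the product of all factors after the first has coefficients 0,1,2,2,2,2 for degrees 0…5.
[y^5] = 1·2 + 1·2 = 4.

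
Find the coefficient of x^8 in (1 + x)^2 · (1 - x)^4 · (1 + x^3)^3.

-9

(1 + x)^2 has coefficients 1,2,1 for degrees 0…2.
(1 - x)^4 has coefficients 1,-4,6,-4,1,0,0,0,0 for degrees 0…8.
Finally multiplying by (1 + x^3)^3, the product of all factors after the first has coefficients 1,-4,6,-1,-11,18,-9,-9,18 for degrees 0…8.
[x^8] = 1·18 + 2·(-9) + 1·(-9) = -9.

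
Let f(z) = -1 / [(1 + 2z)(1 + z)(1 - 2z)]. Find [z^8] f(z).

Partial fractions give a closed form: a_n = (-1)·(-2)^n + (1/3)·(-1)^n + (-1/3)·2^n.
At n = 8: a_8 = -341.

-341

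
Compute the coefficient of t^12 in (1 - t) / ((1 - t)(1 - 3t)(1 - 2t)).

1586131

The denominator gives the recurrence a_n = 6a_(n−1) − 11a_(n−2) + 6a_(n−3) for n ≥ 3; the numerator fixes a_0 = 1, a_1 = 5, a_2 = 19.
Iterating: 1, 5, 19, 65, 211, 665, 2059, 6305, 19171, 58025, 175099, 527345, 1586131, so a_12 = 1586131.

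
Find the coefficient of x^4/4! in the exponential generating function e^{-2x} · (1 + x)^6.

-56

The EGF product rule gives c_4 = Σ_{k_1+k_2=4} C(4; k_1,k_2) · ∏ g_i(k_i), where e^{-2x} gives (-2)^k; (1+x)^6 gives the falling factorial (6)_k.
g_1(k) for k = 0…4: 1, -2, 4, -8, 16.
g_2(k) for k = 0…4: 1, 6, 30, 120, 360.
c_4 = Σ_k C(4,k)·g_1(k)·g_2(4−k) = 1·1·360 + 4·(-2)·120 + 6·4·30 + 4·(-8)·6 + 1·16·1 = 360 − 960 + 720 − 192 + 16 = -56.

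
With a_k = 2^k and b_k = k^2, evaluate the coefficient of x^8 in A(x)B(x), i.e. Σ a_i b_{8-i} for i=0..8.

Write out a_i and b_{8-i} for i = 0,…,8 and sum the products.
Σ = 1·64 + 2·49 + 4·36 + 8·25 + 16·16 + 32·9 + 64·4 + 128·1 + 256·0 = 1434.

1434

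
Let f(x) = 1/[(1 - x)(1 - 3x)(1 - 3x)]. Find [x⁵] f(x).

2005

The denominator gives the recurrence a_n = 7a_(n−1) − 15a_(n−2) + 9a_(n−3) for n ≥ 3; the numerator fixes a_0 = 1, a_1 = 7, a_2 = 34.
Iterating: 1, 7, 34, 142, 547, 2005, so a_5 = 2005.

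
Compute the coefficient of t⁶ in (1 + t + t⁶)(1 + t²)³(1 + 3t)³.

(1 + t + t⁶) has coefficients 1,1,0,0,0,0,1 for degrees 0…6.
(1 + t²)³ has coefficients 1,0,3,0,3,0,1 for degrees 0…6.
Finally multiplying by (1 + 3t)³, the product of all factors after the first has coefficients 1,9,30,54,84,108,82 for degrees 0…6.
[t⁶] = 1·82 + 1·108 + 1·1 = 191.

191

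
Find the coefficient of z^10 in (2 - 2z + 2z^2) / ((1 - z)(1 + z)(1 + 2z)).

Partial fractions give a closed form: a_n = (1/3)·1^n + (-3)·(-1)^n + (14/3)·(-2)^n.
At n = 10: a_10 = 4776.

4776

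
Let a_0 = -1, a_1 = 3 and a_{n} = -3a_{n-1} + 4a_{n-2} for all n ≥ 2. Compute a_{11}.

The ordinary generating function has denominator 1 + 3t - 4t^2.
Iterating the recurrence: a_0,…,a_{11} = -1, 3, -13, 51, -205, 819, -3277, 13107, -52429, 209715, -838861, 3355443.

3355443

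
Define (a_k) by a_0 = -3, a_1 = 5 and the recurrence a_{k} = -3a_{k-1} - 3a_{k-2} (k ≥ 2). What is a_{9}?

-81

The ordinary generating function has denominator 1 + 3z + 3z^2.
Iterating the recurrence: a_0,…,a_{9} = -3, 5, -6, 3, 9, -36, 81, -135, 162, -81.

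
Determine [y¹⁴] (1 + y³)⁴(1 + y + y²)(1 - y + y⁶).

6

(1 + y³)⁴ has coefficients 1,0,0,4,0,0,6,0,0,4,0,0,1 for degrees 0…12.
(1 + y + y²) has coefficients 1,1,1,0,0,0,0,0,0,0,0,0,0,0,0 for degrees 0…14.
Finally multiplying by (1 - y + y⁶), the product of all factors after the first has coefficients 1,0,0,-1,0,0,1,1,1,0,0,0,0,0,0 for degrees 0…14.
[y¹⁴] = 1·0 + 4·0 + 6·1 + 4·0 + 1·0 = 6.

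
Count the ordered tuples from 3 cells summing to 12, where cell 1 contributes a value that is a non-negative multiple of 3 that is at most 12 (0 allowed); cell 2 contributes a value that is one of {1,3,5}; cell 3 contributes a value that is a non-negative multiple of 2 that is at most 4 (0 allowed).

The generating function for the choices is (1 + y³ + y⁶ + y⁹ + y¹²)·(y + y³ + y⁵)·(1 + y² + y⁴); the count is [y¹²].
(1 + y³ + y⁶ + y⁹ + y¹²) has coefficients 1,0,0,1,0,0,1,0,0,1,0,0,1 for degrees 0…12.
(y + y³ + y⁵) has coefficients 0,1,0,1,0,1,0,0,0,0,0,0,0 for degrees 0…12.
Finally multiplying by (1 + y² + y⁴), the product of all factors after the first has coefficients 0,1,0,2,0,3,0,2,0,1,0,0,0 for degrees 0…12.
[y¹²] = 1·0 + 1·1 + 1·0 + 1·2 + 1·0 = 3.

3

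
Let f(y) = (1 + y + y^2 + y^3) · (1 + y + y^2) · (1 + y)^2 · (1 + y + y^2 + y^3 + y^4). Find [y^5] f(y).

42

(1 + y + y^2 + y^3) has coefficients 1,1,1,1 for degrees 0…3.
(1 + y + y^2) has coefficients 1,1,1,0,0,0 for degrees 0…5.
Multiplying by (1 + y)^2 gives running coefficients 1,3,4,3,1,0 for degrees 0…5.
Finally multiplying by (1 + y + y^2 + y^3 + y^4), the product of all factors after the first has coefficients 1,4,8,11,12,11 for degrees 0…5.
[y^5] = 1·11 + 1·12 + 1·11 + 1·8 = 42.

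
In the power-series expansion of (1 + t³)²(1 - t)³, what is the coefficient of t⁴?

-6

(1 + t³)² has coefficients 1,0,0,2,0 for degrees 0…4.
(1 - t)³ has coefficients 1,-3,3,-1,0 for degrees 0…4.
[t⁴] = 1·0 + 2·(-3) = -6.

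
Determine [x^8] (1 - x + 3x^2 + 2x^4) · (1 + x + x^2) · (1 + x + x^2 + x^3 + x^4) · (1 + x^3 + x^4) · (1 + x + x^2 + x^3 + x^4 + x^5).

121

(1 - x + 3x^2 + 2x^4) has coefficients 1,-1,3,0,2 for degrees 0…4.
(1 + x + x^2) has coefficients 1,1,1,0,0,0,0,0,0 for degrees 0…8.
Multiplying by (1 + x + x^2 + x^3 + x^4) gives running coefficients 1,2,3,3,3,2,1,0,0 for degrees 0…8.
Multiplying by (1 + x^3 + x^4) gives running coefficients 1,2,3,4,6,7,7,6,5 for degrees 0…8.
Finally multiplying by (1 + x + x^2 + x^3 + x^4 + x^5), the product of all factors after the first has coefficients 1,3,6,10,16,23,29,33,35 for degrees 0…8.
[x^8] = 1·35 − 1·33 + 3·29 + 2·16 = 121.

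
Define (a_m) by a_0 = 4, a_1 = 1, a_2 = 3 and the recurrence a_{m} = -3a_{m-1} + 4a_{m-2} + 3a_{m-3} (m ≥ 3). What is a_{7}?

The ordinary generating function has denominator 1 + 3t - 4t^2 - 3t^3.
Iterating the recurrence: a_0,…,a_{7} = 4, 1, 3, 7, -6, 55, -168, 706.

706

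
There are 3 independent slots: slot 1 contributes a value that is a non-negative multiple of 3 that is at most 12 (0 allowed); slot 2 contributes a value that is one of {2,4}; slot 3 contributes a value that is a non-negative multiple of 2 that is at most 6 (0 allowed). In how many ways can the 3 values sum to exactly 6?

2

The generating function for the choices is (1 + z³ + z⁶ + z⁹ + z¹²)·(z² + z⁴)·(1 + z² + z⁴ + z⁶); the count is [z⁶].
(1 + z³ + z⁶ + z⁹ + z¹²) has coefficients 1,0,0,1,0,0,1 for degrees 0…6.
(z² + z⁴) has coefficients 0,0,1,0,1,0,0 for degrees 0…6.
Finally multiplying by (1 + z² + z⁴ + z⁶), the product of all factors after the first has coefficients 0,0,1,0,2,0,2 for degrees 0…6.
[z⁶] = 1·2 + 1·0 + 1·0 = 2.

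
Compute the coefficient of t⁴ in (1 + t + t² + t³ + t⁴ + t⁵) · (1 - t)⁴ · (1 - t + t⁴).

(1 + t + t² + t³ + t⁴ + t⁵) has coefficients 1,1,1,1,1 for degrees 0…4.
(1 - t)⁴ has coefficients 1,-4,6,-4,1 for degrees 0…4.
Finally multiplying by (1 - t + t⁴), the product of all factors after the first has coefficients 1,-5,10,-10,6 for degrees 0…4.
[t⁴] = 1·6 + 1·(-10) + 1·10 + 1·(-5) + 1·1 = 2.

2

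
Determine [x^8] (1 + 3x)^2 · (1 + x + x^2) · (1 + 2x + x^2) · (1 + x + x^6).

(1 + 3x)^2 has coefficients 1,6,9 for degrees 0…2.
(1 + x + x^2) has coefficients 1,1,1,0,0,0,0,0,0 for degrees 0…8.
Multiplying by (1 + 2x + x^2) gives running coefficients 1,3,4,3,1,0,0,0,0 for degrees 0…8.
Finally multiplying by (1 + x + x^6), the product of all factors after the first has coefficients 1,4,7,7,4,1,1,3,4 for degrees 0…8.
[x^8] = 1·4 + 6·3 + 9·1 = 31.

31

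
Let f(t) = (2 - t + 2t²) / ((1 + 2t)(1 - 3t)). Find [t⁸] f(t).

The denominator gives the recurrence a_n = a_(n−1) + 6a_(n−2) for n ≥ 3; the numerator fixes a_0 = 2, a_1 = 1, a_2 = 15.
Iterating: 2, 1, 15, 21, 111, 237, 903, 2325, 7743, so a_8 = 7743.

7743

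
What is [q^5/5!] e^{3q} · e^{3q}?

7776

The EGF product rule gives c_5 = Σ_{k_1+k_2=5} C(5; k_1,k_2) · ∏ g_i(k_i), where e^{3q} gives (3)^k; e^{3q} gives (3)^k.
g_1(k) for k = 0…5: 1, 3, 9, 27, 81, 243.
g_2(k) for k = 0…5: 1, 3, 9, 27, 81, 243.
c_5 = Σ_k C(5,k)·g_1(k)·g_2(5−k) = 1·1·243 + 5·3·81 + 10·9·27 + 10·27·9 + 5·81·3 + 1·243·1 = 243 + 1215 + 2430 + 2430 + 1215 + 243 = 7776.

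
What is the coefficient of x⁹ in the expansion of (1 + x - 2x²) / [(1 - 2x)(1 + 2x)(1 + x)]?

Partial fractions give a closed form: a_n = (1/3)·2^n + (2/3)·(-1)^n.
At n = 9: a_9 = 170.

170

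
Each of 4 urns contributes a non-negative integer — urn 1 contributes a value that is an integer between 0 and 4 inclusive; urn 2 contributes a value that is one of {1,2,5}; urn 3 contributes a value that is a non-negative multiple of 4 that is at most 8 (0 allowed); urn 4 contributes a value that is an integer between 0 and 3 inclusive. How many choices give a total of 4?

7

The generating function for the choices is (1 + z + z² + z³ + z⁴)·(z + z² + z⁵)·(1 + z⁴ + z⁸)·(1 + z + z² + z³); the count is [z⁴].
(1 + z + z² + z³ + z⁴) has coefficients 1,1,1,1,1 for degrees 0…4.
(z + z² + z⁵) has coefficients 0,1,1,0,0 for degrees 0…4.
Multiplying by (1 + z⁴ + z⁸) gives running coefficients 0,1,1,0,0 for degrees 0…4.
Finally multiplying by (1 + z + z² + z³), the product of all factors after the first has coefficients 0,1,2,2,2 for degrees 0…4.
[z⁴] = 1·2 + 1·2 + 1·2 + 1·1 + 1·0 = 7.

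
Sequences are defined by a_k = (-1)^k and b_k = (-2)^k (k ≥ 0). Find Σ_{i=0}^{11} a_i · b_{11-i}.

-4095

This is [x^11] in the product of the two ordinary generating functions.
Σ = 1·(-2048) − 1·1024 + 1·(-512) − 1·256 + 1·(-128) − 1·64 + 1·(-32) − 1·16 + 1·(-8) − 1·4 + 1·(-2) − 1·1 = -4095.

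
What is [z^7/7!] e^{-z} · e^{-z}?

-128

The EGF product rule gives c_7 = Σ_{k_1+k_2=7} C(7; k_1,k_2) · ∏ g_i(k_i), where e^{-z} gives (-1)^k; e^{-z} gives (-1)^k.
g_1(k) for k = 0…7: 1, -1, 1, -1, 1, -1, 1, -1.
g_2(k) for k = 0…7: 1, -1, 1, -1, 1, -1, 1, -1.
c_7 = Σ_k C(7,k)·g_1(k)·g_2(7−k) = 1·1·(-1) + 7·(-1)·1 + 21·1·(-1) + 35·(-1)·1 + 35·1·(-1) + 21·(-1)·1 + 7·1·(-1) + 1·(-1)·1 = −1 − 7 − 21 − 35 − 35 − 21 − 7 − 1 = -128.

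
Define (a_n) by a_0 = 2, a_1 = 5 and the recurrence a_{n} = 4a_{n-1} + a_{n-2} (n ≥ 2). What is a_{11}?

9643485

The ordinary generating function has denominator 1 - 4t - t^2.
Iterating the recurrence: a_0,…,a_{11} = 2, 5, 22, 93, 394, 1669, 7070, 29949, 126866, 537413, 2276518, 9643485.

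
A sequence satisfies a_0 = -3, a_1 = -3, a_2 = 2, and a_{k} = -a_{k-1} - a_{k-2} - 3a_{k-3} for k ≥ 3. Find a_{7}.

The ordinary generating function has denominator 1 + t + t^2 + 3t^3.
Iterating the recurrence: a_0,…,a_{7} = -3, -3, 2, 10, -3, -13, -14, 36.

36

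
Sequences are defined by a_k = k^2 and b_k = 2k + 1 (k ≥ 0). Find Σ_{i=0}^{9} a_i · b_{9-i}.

1365

Write out a_i and b_{9-i} for i = 0,…,9 and sum the products.
Σ = 0·19 + 1·17 + 4·15 + 9·13 + 16·11 + 25·9 + 36·7 + 49·5 + 64·3 + 81·1 = 1365.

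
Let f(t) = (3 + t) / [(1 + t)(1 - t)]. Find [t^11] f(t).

The denominator gives the recurrence a_n = a_(n−2) for n ≥ 2; the numerator fixes a_0 = 3, a_1 = 1.
Iterating: 3, 1, 3, 1, 3, 1, 3, 1, 3, 1, 3, 1, so a_11 = 1.

1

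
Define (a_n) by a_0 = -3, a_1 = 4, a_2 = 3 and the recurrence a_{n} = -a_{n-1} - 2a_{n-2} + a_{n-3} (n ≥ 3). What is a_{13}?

-131

The ordinary generating function has denominator 1 + q + 2q^2 - q^3.
Iterating the recurrence: a_0,…,a_{13} = -3, 4, 3, -14, 12, 19, -57, 31, 102, -221, 48, 496, -813, -131.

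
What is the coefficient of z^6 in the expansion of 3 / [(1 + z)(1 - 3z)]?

1641

Partial fractions give a closed form: a_n = (3/4)·(-1)^n + (9/4)·3^n.
At n = 6: a_6 = 1641.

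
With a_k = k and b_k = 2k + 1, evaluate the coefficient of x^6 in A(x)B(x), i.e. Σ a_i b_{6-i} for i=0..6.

91

This is [x^6] in the product of the two ordinary generating functions.
Σ = 0·13 + 1·11 + 2·9 + 3·7 + 4·5 + 5·3 + 6·1 = 91.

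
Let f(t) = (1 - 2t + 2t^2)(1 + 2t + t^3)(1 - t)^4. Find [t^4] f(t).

(1 - 2t + 2t^2) has coefficients 1,-2,2 for degrees 0…2.
(1 + 2t + t^3) has coefficients 1,2,0,1,0 for degrees 0…4.
Finally multiplying by (1 - t)^4, the product of all factors after the first has coefficients 1,-2,-2,9,-11 for degrees 0…4.
[t^4] = 1·(-11) − 2·9 + 2·(-2) = -33.

-33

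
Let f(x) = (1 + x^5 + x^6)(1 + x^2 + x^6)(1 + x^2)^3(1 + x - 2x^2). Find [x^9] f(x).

6

(1 + x^5 + x^6) has coefficients 1,0,0,0,0,1,1 for degrees 0…6.
(1 + x^2 + x^6) has coefficients 1,0,1,0,0,0,1,0,0,0 for degrees 0…9.
Multiplying by (1 + x^2)^3 gives running coefficients 1,0,4,0,6,0,5,0,4,0 for degrees 0…9.
Finally multiplying by (1 + x - 2x^2), the product of all factors after the first has coefficients 1,1,2,4,-2,6,-7,5,-6,4 for degrees 0…9.
[x^9] = 1·4 + 1·(-2) + 1·4 = 6.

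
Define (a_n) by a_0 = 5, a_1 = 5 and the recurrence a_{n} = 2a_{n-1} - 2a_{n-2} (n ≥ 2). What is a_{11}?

-160

The ordinary generating function has denominator 1 - 2t + 2t^2.
Iterating the recurrence: a_0,…,a_{11} = 5, 5, 0, -10, -20, -20, 0, 40, 80, 80, 0, -160.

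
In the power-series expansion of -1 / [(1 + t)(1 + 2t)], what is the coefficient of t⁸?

Partial fractions give a closed form: a_n = (1)·(-1)^n + (-2)·(-2)^n.
At n = 8: a_8 = -511.

-511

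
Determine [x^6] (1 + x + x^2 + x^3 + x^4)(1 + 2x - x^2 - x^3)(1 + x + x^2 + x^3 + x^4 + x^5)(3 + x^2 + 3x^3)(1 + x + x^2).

135

(1 + x + x^2 + x^3 + x^4) has coefficients 1,1,1,1,1 for degrees 0…4.
(1 + 2x - x^2 - x^3) has coefficients 1,2,-1,-1,0,0,0 for degrees 0…6.
Multiplying by (1 + x + x^2 + x^3 + x^4 + x^5) gives running coefficients 1,3,2,1,1,1,0 for degrees 0…6.
Multiplying by (3 + x^2 + 3x^3) gives running coefficients 3,9,7,9,14,10,4 for degrees 0…6.
Finally multiplying by (1 + x + x^2), the product of all factors after the first has coefficients 3,12,19,25,30,33,28 for degrees 0…6.
[x^6] = 1·28 + 1·33 + 1·30 + 1·25 + 1·19 = 135.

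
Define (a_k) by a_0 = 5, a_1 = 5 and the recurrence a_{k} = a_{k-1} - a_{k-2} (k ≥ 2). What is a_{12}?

5

The ordinary generating function has denominator 1 - q + q^2.
Iterating the recurrence: a_0,…,a_{12} = 5, 5, 0, -5, -5, 0, 5, 5, 0, -5, -5, 0, 5.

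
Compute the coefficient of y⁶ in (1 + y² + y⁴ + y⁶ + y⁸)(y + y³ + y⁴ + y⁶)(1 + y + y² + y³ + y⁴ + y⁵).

8

(1 + y² + y⁴ + y⁶ + y⁸) has coefficients 1,0,1,0,1,0,1 for degrees 0…6.
(y + y³ + y⁴ + y⁶) has coefficients 0,1,0,1,1,0,1 for degrees 0…6.
Finally multiplying by (1 + y + y² + y³ + y⁴ + y⁵), the product of all factors after the first has coefficients 0,1,1,2,3,3,4 for degrees 0…6.
[y⁶] = 1·4 + 1·3 + 1·1 + 1·0 = 8.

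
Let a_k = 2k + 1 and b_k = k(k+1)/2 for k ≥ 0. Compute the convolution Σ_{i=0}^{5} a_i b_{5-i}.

Write out a_i and b_{5-i} for i = 0,…,5 and sum the products.
Σ = 1·15 + 3·10 + 5·6 + 7·3 + 9·1 + 11·0 = 105.

105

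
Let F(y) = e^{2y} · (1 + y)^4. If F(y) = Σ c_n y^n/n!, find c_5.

The EGF product rule gives c_5 = Σ_{k_1+k_2=5} C(5; k_1,k_2) · ∏ g_i(k_i), where e^{2y} gives (2)^k; (1+y)^4 gives the falling factorial (4)_k.
g_1(k) for k = 0…5: 1, 2, 4, 8, 16, 32.
g_2(k) for k = 0…5: 1, 4, 12, 24, 24, 0.
c_5 = Σ_k C(5,k)·g_1(k)·g_2(5−k) = 5·2·24 + 10·4·24 + 10·8·12 + 5·16·4 + 1·32·1 = 240 + 960 + 960 + 320 + 32 = 2512.

2512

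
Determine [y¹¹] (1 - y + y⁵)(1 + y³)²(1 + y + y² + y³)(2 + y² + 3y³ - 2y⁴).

(1 - y + y⁵) has coefficients 1,-1,0,0,0,1 for degrees 0…5.
(1 + y³)² has coefficients 1,0,0,2,0,0,1,0,0,0,0,0 for degrees 0…11.
Multiplying by (1 + y + y² + y³) gives running coefficients 1,1,1,3,2,2,3,1,1,1,0,0 for degrees 0…11.
Finally multiplying by (2 + y² + 3y³ - 2y⁴), the product of all factors after the first has coefficients 2,2,3,10,6,8,15,4,7,8,-2,2 for degrees 0…11.
[y¹¹] = 1·2 − 1·(-2) + 1·15 = 19.

19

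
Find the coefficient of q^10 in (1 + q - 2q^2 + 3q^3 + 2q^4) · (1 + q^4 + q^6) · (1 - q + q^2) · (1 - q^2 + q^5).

5

(1 + q - 2q^2 + 3q^3 + 2q^4) has coefficients 1,1,-2,3,2 for degrees 0…4.
(1 + q^4 + q^6) has coefficients 1,0,0,0,1,0,1,0,0,0,0 for degrees 0…10.
Multiplying by (1 - q + q^2) gives running coefficients 1,-1,1,0,1,-1,2,-1,1,0,0 for degrees 0…10.
Finally multiplying by (1 - q^2 + q^5), the product of all factors after the first has coefficients 1,-1,0,1,0,0,0,1,-1,2,-2 for degrees 0…10.
[q^10] = 1·(-2) + 1·2 − 2·(-1) + 3·1 + 2·0 = 5.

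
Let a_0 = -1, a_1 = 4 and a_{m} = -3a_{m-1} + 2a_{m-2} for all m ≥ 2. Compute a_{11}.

The ordinary generating function has denominator 1 + 3t - 2t^2.
Iterating the recurrence: a_0,…,a_{11} = -1, 4, -14, 50, -178, 634, -2258, 8042, -28642, 102010, -363314, 1293962.

1293962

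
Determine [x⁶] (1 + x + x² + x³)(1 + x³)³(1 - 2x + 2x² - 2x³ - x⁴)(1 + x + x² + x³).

(1 + x + x² + x³) has coefficients 1,1,1,1 for degrees 0…3.
(1 + x³)³ has coefficients 1,0,0,3,0,0,3 for degrees 0…6.
Multiplying by (1 - 2x + 2x² - 2x³ - x⁴) gives running coefficients 1,-2,2,1,-7,6,-3 for degrees 0…6.
Finally multiplying by (1 + x + x² + x³), the product of all factors after the first has coefficients 1,-1,1,2,-6,2,-3 for degrees 0…6.
[x⁶] = 1·(-3) + 1·2 + 1·(-6) + 1·2 = -5.

-5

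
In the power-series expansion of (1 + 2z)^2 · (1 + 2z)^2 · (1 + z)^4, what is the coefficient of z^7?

(1 + 2z)^2 has coefficients 1,4,4 for degrees 0…2.
(1 + 2z)^2 has coefficients 1,4,4,0,0,0,0,0 for degrees 0…7.
Finally multiplying by (1 + z)^4, the product of all factors after the first has coefficients 1,8,26,44,41,20,4,0 for degrees 0…7.
[z^7] = 1·0 + 4·4 + 4·20 = 96.

96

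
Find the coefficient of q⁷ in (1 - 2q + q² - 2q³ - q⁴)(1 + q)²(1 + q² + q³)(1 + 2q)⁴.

(1 - 2q + q² - 2q³ - q⁴) has coefficients 1,-2,1,-2,-1 for degrees 0…4.
(1 + q)² has coefficients 1,2,1,0,0,0,0,0 for degrees 0…7.
Multiplying by (1 + q² + q³) gives running coefficients 1,2,2,3,3,1,0,0 for degrees 0…7.
Finally multiplying by (1 + 2q)⁴, the product of all factors after the first has coefficients 1,10,42,99,155,193,208,168 for degrees 0…7.
[q⁷] = 1·168 − 2·208 + 1·193 − 2·155 − 1·99 = -464.

-464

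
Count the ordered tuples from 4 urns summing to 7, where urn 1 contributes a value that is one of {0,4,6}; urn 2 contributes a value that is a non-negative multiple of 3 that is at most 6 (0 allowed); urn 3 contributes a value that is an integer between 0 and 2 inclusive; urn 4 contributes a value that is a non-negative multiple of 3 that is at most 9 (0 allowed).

The generating function for the choices is (1 + x⁴ + x⁶)·(1 + x³ + x⁶)·(1 + x + x²)·(1 + x³ + x⁶ + x⁹); the count is [x⁷].
(1 + x⁴ + x⁶) has coefficients 1,0,0,0,1,0,1 for degrees 0…6.
(1 + x³ + x⁶) has coefficients 1,0,0,1,0,0,1,0 for degrees 0…7.
Multiplying by (1 + x + x²) gives running coefficients 1,1,1,1,1,1,1,1 for degrees 0…7.
Finally multiplying by (1 + x³ + x⁶ + x⁹), the product of all factors after the first has coefficients 1,1,1,2,2,2,3,3 for degrees 0…7.
[x⁷] = 1·3 + 1·2 + 1·1 = 6.

6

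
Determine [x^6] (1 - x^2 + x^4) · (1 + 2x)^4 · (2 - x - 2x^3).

(1 - x^2 + x^4) has coefficients 1,0,-1,0,1 for degrees 0…4.
(1 + 2x)^4 has coefficients 1,8,24,32,16,0,0 for degrees 0…6.
Finally multiplying by (2 - x - 2x^3), the product of all factors after the first has coefficients 2,15,40,38,-16,-64,-64 for degrees 0…6.
[x^6] = 1·(-64) − 1·(-16) + 1·40 = -8.

-8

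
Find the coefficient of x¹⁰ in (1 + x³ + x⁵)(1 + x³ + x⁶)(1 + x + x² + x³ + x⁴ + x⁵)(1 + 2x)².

(1 + x³ + x⁵) has coefficients 1,0,0,1,0,1 for degrees 0…5.
(1 + x³ + x⁶) has coefficients 1,0,0,1,0,0,1,0,0,0,0 for degrees 0…10.
Multiplying by (1 + x + x² + x³ + x⁴ + x⁵) gives running coefficients 1,1,1,2,2,2,2,2,2,1,1 for degrees 0…10.
Finally multiplying by (1 + 2x)², the product of all factors after the first has coefficients 1,5,9,10,14,18,18,18,18,17,13 for degrees 0…10.
[x¹⁰] = 1·13 + 1·18 + 1·18 = 49.

49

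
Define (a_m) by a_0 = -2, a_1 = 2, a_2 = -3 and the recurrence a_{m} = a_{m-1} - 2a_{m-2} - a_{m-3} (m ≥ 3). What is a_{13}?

The ordinary generating function has denominator 1 - t + 2t^2 + t^3.
Iterating the recurrence: a_0,…,a_{13} = -2, 2, -3, -5, -1, 12, 19, -4, -54, -65, 47, 231, 202, -307.

-307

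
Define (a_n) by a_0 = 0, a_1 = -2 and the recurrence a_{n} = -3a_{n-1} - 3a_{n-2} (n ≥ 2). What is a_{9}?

The ordinary generating function has denominator 1 + 3y + 3y^2.
Iterating the recurrence: a_0,…,a_{9} = 0, -2, 6, -12, 18, -18, 0, 54, -162, 324.

324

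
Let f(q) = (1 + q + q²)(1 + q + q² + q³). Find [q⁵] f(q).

1

(1 + q + q²) has coefficients 1,1,1 for degrees 0…2.
(1 + q + q² + q³) has coefficients 1,1,1,1,0,0 for degrees 0…5.
[q⁵] = 1·0 + 1·0 + 1·1 = 1.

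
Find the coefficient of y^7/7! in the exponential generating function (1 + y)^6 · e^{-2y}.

The EGF product rule gives c_7 = Σ_{k_1+k_2=7} C(7; k_1,k_2) · ∏ g_i(k_i), where (1+y)^6 gives the falling factorial (6)_k; e^{-2y} gives (-2)^k.
g_1(k) for k = 0…7: 1, 6, 30, 120, 360, 720, 720, 0.
g_2(k) for k = 0…7: 1, -2, 4, -8, 16, -32, 64, -128.
c_7 = Σ_k C(7,k)·g_1(k)·g_2(7−k) = 1·1·(-128) + 7·6·64 + 21·30·(-32) + 35·120·16 + 35·360·(-8) + 21·720·4 + 7·720·(-2) = −128 + 2688 − 20160 + 67200 − 100800 + 60480 − 10080 = -800.

-800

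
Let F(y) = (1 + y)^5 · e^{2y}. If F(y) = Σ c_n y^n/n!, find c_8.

336896

The EGF product rule gives c_8 = Σ_{k_1+k_2=8} C(8; k_1,k_2) · ∏ g_i(k_i), where (1+y)^5 gives the falling factorial (5)_k; e^{2y} gives (2)^k.
g_1(k) for k = 0…8: 1, 5, 20, 60, 120, 120, 0, 0, 0.
g_2(k) for k = 0…8: 1, 2, 4, 8, 16, 32, 64, 128, 256.
c_8 = Σ_k C(8,k)·g_1(k)·g_2(8−k) = 1·1·256 + 8·5·128 + 28·20·64 + 56·60·32 + 70·120·16 + 56·120·8 = 256 + 5120 + 35840 + 107520 + 134400 + 53760 = 336896.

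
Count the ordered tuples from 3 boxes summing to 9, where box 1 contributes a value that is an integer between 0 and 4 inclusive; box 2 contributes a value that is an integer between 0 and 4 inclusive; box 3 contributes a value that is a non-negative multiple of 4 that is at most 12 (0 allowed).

The generating function for the choices is (1 + y + y^2 + y^3 + y^4)·(1 + y + y^2 + y^3 + y^4)·(1 + y^4 + y^8 + y^12); the count is [y^9].
(1 + y + y^2 + y^3 + y^4) has coefficients 1,1,1,1,1 for degrees 0…4.
(1 + y + y^2 + y^3 + y^4) has coefficients 1,1,1,1,1,0,0,0,0,0 for degrees 0…9.
Finally multiplying by (1 + y^4 + y^8 + y^12), the product of all factors after the first has coefficients 1,1,1,1,2,1,1,1,2,1 for degrees 0…9.
[y^9] = 1·1 + 1·2 + 1·1 + 1·1 + 1·1 = 6.

6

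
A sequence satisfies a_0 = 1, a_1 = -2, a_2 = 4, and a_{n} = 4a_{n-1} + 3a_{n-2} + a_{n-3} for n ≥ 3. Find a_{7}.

The ordinary generating function has denominator 1 - 4x - 3x^2 - x^3.
Iterating the recurrence: a_0,…,a_{7} = 1, -2, 4, 11, 54, 253, 1185, 5553.

5553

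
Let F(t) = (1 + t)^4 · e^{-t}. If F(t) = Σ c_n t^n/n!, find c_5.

The EGF product rule gives c_5 = Σ_{k_1+k_2=5} C(5; k_1,k_2) · ∏ g_i(k_i), where (1+t)^4 gives the falling factorial (4)_k; e^{-t} gives (-1)^k.
g_1(k) for k = 0…5: 1, 4, 12, 24, 24, 0.
g_2(k) for k = 0…5: 1, -1, 1, -1, 1, -1.
c_5 = Σ_k C(5,k)·g_1(k)·g_2(5−k) = 1·1·(-1) + 5·4·1 + 10·12·(-1) + 10·24·1 + 5·24·(-1) = −1 + 20 − 120 + 240 − 120 = 19.

19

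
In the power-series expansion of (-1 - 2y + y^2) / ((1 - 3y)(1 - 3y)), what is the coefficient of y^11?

The denominator gives the recurrence a_n = 6a_(n−1) − 9a_(n−2) for n ≥ 3; the numerator fixes a_0 = -1, a_1 = -8, a_2 = -38.
Iterating: -1, -8, -38, -156, -594, -2160, -7614, -26244, -88938, -297432, -984150, -3228012, so a_11 = -3228012.

-3228012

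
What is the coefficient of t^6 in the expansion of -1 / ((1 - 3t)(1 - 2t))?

The denominator gives the recurrence a_n = 5a_(n−1) − 6a_(n−2) for n ≥ 2; the numerator fixes a_0 = -1, a_1 = -5.
Iterating: -1, -5, -19, -65, -211, -665, -2059, so a_6 = -2059.

-2059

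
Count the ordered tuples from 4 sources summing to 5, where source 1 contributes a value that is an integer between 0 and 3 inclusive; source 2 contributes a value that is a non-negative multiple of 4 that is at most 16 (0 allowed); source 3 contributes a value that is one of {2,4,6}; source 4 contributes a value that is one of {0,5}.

2

The generating function for the choices is (1 + y + y² + y³)·(1 + y⁴ + y⁸ + y¹² + y¹⁶)·(y² + y⁴ + y⁶)·(1 + y⁵); the count is [y⁵].
(1 + y + y² + y³) has coefficients 1,1,1,1 for degrees 0…3.
(1 + y⁴ + y⁸ + y¹² + y¹⁶) has coefficients 1,0,0,0,1,0 for degrees 0…5.
Multiplying by (y² + y⁴ + y⁶) gives running coefficients 0,0,1,0,1,0 for degrees 0…5.
Finally multiplying by (1 + y⁵), the product of all factors after the first has coefficients 0,0,1,0,1,0 for degrees 0…5.
[y⁵] = 1·0 + 1·1 + 1·0 + 1·1 = 2.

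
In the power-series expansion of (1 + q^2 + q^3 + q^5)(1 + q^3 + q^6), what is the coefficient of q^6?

(1 + q^2 + q^3 + q^5) has coefficients 1,0,1,1,0,1 for degrees 0…5.
(1 + q^3 + q^6) has coefficients 1,0,0,1,0,0,1 for degrees 0…6.
[q^6] = 1·1 + 1·0 + 1·1 + 1·0 = 2.

2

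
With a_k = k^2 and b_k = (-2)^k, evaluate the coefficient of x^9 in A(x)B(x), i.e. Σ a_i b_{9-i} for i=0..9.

Write out a_i and b_{9-i} for i = 0,…,9 and sum the products.
Σ = 0·(-512) + 1·256 + 4·(-128) + 9·64 + 16·(-32) + 25·16 + 36·(-8) + 49·4 + 64·(-2) + 81·1 = 69.

69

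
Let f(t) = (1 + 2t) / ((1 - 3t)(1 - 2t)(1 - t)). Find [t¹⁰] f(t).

Partial fractions give a closed form: a_n = (15/2)·3^n + (-8)·2^n + (3/2)·1^n.
At n = 10: a_10 = 434677.

434677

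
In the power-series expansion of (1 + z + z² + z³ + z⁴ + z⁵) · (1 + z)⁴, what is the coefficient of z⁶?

(1 + z + z² + z³ + z⁴ + z⁵) has coefficients 1,1,1,1,1,1 for degrees 0…5.
(1 + z)⁴ has coefficients 1,4,6,4,1,0,0 for degrees 0…6.
[z⁶] = 1·0 + 1·0 + 1·1 + 1·4 + 1·6 + 1·4 = 15.

15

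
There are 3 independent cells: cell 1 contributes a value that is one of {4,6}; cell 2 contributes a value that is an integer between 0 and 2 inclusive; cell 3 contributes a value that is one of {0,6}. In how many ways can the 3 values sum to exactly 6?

2

The generating function for the choices is (y^4 + y^6)·(1 + y + y^2)·(1 + y^6); the count is [y^6].
(y^4 + y^6) has coefficients 0,0,0,0,1,0,1 for degrees 0…6.
(1 + y + y^2) has coefficients 1,1,1,0,0,0,0 for degrees 0…6.
Finally multiplying by (1 + y^6), the product of all factors after the first has coefficients 1,1,1,0,0,0,1 for degrees 0…6.
[y^6] = 1·1 + 1·1 = 2.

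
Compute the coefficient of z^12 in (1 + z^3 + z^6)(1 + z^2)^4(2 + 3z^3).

20

(1 + z^3 + z^6) has coefficients 1,0,0,1,0,0,1 for degrees 0…6.
(1 + z^2)^4 has coefficients 1,0,4,0,6,0,4,0,1,0,0,0,0 for degrees 0…12.
Finally multiplying by (2 + 3z^3), the product of all factors after the first has coefficients 2,0,8,3,12,12,8,18,2,12,0,3,0 for degrees 0…12.
[z^12] = 1·0 + 1·12 + 1·8 = 20.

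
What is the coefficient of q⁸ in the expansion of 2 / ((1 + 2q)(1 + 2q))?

The denominator gives the recurrence a_n = −4a_(n−1) − 4a_(n−2) for n ≥ 2; the numerator fixes a_0 = 2, a_1 = -8.
Iterating: 2, -8, 24, -64, 160, -384, 896, -2048, 4608, so a_8 = 4608.

4608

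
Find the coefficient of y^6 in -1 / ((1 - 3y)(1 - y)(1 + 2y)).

The denominator gives the recurrence a_n = 2a_(n−1) + 5a_(n−2) − 6a_(n−3) for n ≥ 3; the numerator fixes a_0 = -1, a_1 = -2, a_2 = -9.
Iterating: -1, -2, -9, -22, -77, -210, -673, so a_6 = -673.

-673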